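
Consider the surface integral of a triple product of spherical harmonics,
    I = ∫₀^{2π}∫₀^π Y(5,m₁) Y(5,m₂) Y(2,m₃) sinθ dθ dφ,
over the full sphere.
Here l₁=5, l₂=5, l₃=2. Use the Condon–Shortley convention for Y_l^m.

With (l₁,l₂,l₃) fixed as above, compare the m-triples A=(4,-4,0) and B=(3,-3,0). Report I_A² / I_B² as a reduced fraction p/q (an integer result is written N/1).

Same 5,5,2: normalisation and zero-m 3j drop out of the ratio.
A: Δ: 8! 2! 2! / 13! → 1/38610; sum: t=0:+1/40320 t=1:−1/20160 = -1/40320; 3j²(5 5 2; 4 -4 0) = Δ·Π!·Σ² = 6/715  (sign -1)
B: Δ: 8! 2! 2! / 13! → 1/38610; sum: t=0:+1/161280 t=1:−1/5040 t=2:+1/5760 = -1/53760; 3j²(5 5 2; 3 -3 0) = Δ·Π!·Σ² = 1/4290  (sign -1)
I_A²/I_B² = (6/715)/(1/4290) = 36/1

36/1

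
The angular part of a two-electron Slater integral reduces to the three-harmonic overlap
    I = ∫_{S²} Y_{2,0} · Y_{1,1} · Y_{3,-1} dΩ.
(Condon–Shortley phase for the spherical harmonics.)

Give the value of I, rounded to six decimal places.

m-sum 0 ✓  L=6 even ✓  1≤3≤3 ✓
Π(2lᵢ+1) = 5×3×7 = 105
triangle coeff Δ(2,1,3) = 1/105
Σ_t [0,0]: t=0:+1/4 = 1/4
(3j)²=3/35 [(2 1 3; 0 0 0)], sign=-1
Σ_t [0,0]: t=0:+1/8 = 1/8
(3j)²=2/35 [(2 1 3; 0 1 -1)], sign=+1
⇒ 4πI² = 18/35
I = (-1)√(18/35/(4π)) = -0.20230066

-0.202301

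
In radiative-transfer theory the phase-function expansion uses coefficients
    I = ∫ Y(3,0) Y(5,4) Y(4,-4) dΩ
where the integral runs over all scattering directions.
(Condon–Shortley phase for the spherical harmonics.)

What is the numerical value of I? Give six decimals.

Checks pass: Σm=0; 12 even; l₃=4∈[2,8].
(2·3+1)(2·5+1)(2·4+1) = 693
Δ: 4! 2! 6! / 13! → 1/180180
sum: t=1:−1/576 t=2:+1/144 t=3:−1/576 = 1/288
3j²(3 5 4; 0 0 0) = Δ·Π!·Σ² = 20/1001  (sign +1)
sum: t=3:−1/8640 = -1/8640
3j²(3 5 4; 0 4 -4) = Δ·Π!·Σ² = 28/715  (sign -1)
combine: 4πI² = 693·20/1001·28/715 = 1008/1859
take √, sign -1: I = -0.20772350

-0.207724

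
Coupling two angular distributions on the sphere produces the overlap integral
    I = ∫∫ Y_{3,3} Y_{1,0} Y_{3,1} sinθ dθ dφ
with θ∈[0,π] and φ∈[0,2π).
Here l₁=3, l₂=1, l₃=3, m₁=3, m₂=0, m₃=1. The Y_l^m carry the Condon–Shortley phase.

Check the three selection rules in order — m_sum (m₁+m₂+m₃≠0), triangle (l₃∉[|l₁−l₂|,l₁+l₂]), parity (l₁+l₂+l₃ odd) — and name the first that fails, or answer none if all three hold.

m_sum

m₁+m₂+m₃ = 3 + 0 + 1 = 4  ✗
triangle: |3−1|=2 ≤ l₃=3 ≤ 3+1=4
parity: l₁+l₂+l₃ = 7 is odd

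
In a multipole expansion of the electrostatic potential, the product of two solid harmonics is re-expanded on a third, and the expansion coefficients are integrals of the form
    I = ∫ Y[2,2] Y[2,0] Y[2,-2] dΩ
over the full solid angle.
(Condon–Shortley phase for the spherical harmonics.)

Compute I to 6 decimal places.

m-sum 0 ✓  L=6 even ✓  0≤2≤4 ✓
Π(2lᵢ+1) = 5×5×5 = 125
triangle coeff Δ(2,2,2) = 1/630
Σ_t [0,2]: t=0:+1/8 t=1:−1/1 t=2:+1/8 = -3/4
(3j)²=2/35 [(2 2 2; 0 0 0)], sign=-1
Σ_t [0,0]: t=0:+1/8 = 1/8
(3j)²=2/35 [(2 2 2; 2 0 -2)], sign=+1
⇒ 4πI² = 20/49
I = (-1)√(20/49/(4π)) = -0.18022375

-0.180224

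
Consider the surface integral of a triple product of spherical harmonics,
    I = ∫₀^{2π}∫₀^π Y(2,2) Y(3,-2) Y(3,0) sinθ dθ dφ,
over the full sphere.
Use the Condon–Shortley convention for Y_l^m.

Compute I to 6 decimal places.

-0.188063

Checks pass: Σm=0; 8 even; l₃=3∈[1,5].
(2·2+1)(2·3+1)(2·3+1) = 245
Δ: 2! 2! 4! / 9! → 1/3780
sum: t=0:+1/24 t=1:−1/4 t=2:+1/24 = -1/6
3j²(2 3 3; 0 0 0) = Δ·Π!·Σ² = 4/105  (sign +1)
sum: t=0:+1/24 = 1/24
3j²(2 3 3; 2 -2 0) = Δ·Π!·Σ² = 1/21  (sign -1)
combine: 4πI² = 245·4/105·1/21 = 4/9
take √, sign -1: I = -0.18806319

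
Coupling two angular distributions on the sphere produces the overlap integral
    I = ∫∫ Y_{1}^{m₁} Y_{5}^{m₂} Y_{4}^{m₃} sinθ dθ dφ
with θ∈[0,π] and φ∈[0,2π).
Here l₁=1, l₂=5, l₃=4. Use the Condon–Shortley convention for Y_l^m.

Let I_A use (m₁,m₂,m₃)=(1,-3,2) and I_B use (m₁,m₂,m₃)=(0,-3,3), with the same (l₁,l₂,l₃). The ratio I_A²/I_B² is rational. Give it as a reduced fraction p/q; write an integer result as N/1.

7/4

Shared (l₁,l₂,l₃)=(1,5,4): N and (l;000)² cancel in I_A²/I_B².
A: Δ = 2!·0!·8!/11! = 1/495; Racah Σ t=0..0: t=0:+1/2880 = 1/2880; ⇒ 3j(1 5 4; 1 -3 2)² = 28/495, sgn +1
B: Δ = 2!·0!·8!/11! = 1/495; Racah Σ t=1..1: t=1:−1/5040 = -1/5040; ⇒ 3j(1 5 4; 0 -3 3)² = 16/495, sgn +1
I_A²/I_B² = (28/495)/(16/495) = 7/4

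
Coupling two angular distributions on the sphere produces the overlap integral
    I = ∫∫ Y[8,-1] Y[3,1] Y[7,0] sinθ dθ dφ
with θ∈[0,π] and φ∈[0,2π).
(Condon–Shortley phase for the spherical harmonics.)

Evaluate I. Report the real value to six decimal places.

m-sum 0 ✓  L=18 even ✓  5≤7≤11 ✓
Π(2lᵢ+1) = 17×7×15 = 1785
triangle coeff Δ(8,3,7) = 1/5290740
Σ_t [1,3]: t=1:−1/7257600 t=2:+1/2073600 t=3:−1/7257600 = 1/4838400
(3j)²=252/20995 [(8 3 7; 0 0 0)], sign=-1
Σ_t [2,4]: t=2:+1/4838400 t=3:−1/3110400 t=4:+1/29030400 = -1/12441600
(3j)²=343/125970 [(8 3 7; -1 1 0)], sign=+1
⇒ 4πI² = 302526/5185765
I = (-1)√(302526/5185765/(4π)) = -0.06813496

-0.068135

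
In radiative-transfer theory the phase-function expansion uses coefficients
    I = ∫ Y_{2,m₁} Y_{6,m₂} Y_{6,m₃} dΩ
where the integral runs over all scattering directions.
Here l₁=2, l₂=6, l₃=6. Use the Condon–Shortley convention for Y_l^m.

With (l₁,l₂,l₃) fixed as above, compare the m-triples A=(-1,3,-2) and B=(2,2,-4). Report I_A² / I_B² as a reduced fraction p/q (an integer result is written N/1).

Same 2,6,6: normalisation and zero-m 3j drop out of the ratio.
A: Δ: 2! 2! 10! / 15! → 1/90090; sum: t=1:−1/161280 t=2:+1/60480 = 1/96768; 3j²(2 6 6; -1 3 -2) = Δ·Π!·Σ² = 15/1001  (sign +1)
B: Δ: 2! 2! 10! / 15! → 1/90090; sum: t=0:+1/322560 = 1/322560; 3j²(2 6 6; 2 2 -4) = Δ·Π!·Σ² = 18/1001  (sign +1)
I_A²/I_B² = (15/1001)/(18/1001) = 5/6

5/6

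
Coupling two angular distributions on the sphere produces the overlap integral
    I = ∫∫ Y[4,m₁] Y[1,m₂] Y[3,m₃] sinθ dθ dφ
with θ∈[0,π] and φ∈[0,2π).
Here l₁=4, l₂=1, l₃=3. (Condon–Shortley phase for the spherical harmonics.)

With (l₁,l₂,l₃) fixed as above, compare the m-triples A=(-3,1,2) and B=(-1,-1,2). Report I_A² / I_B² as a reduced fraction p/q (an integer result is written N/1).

7/1

Same 4,1,3: normalisation and zero-m 3j drop out of the ratio.
A: Δ: 2! 6! 0! / 9! → 1/252; sum: t=2:+1/240 = 1/240; 3j²(4 1 3; -3 1 2) = Δ·Π!·Σ² = 1/12  (sign -1)
B: Δ: 2! 6! 0! / 9! → 1/252; sum: t=0:+1/240 = 1/240; 3j²(4 1 3; -1 -1 2) = Δ·Π!·Σ² = 1/84  (sign -1)
I_A²/I_B² = (1/12)/(1/84) = 7/1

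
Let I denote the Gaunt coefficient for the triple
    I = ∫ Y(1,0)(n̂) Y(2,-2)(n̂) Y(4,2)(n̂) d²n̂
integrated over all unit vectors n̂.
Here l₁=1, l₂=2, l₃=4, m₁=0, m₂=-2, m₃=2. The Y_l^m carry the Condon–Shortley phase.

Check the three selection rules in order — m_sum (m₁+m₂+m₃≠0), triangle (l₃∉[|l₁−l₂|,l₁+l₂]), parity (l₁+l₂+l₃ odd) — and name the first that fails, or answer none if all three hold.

azimuthal sum: 0 − 2 + 2 = 0  ✓
1 ≤ 4 ≤ 3 (triangle on l)  ✗
L = 1 + 2 + 4 = 7 (odd)

triangle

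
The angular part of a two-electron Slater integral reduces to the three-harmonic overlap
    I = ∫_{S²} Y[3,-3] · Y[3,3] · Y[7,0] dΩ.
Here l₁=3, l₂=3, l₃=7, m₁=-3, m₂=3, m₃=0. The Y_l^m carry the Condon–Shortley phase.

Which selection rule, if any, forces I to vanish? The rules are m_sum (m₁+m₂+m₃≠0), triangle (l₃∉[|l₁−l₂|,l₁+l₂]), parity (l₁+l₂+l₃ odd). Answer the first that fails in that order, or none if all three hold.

triangle

Σmᵢ = 0  ✓
l₃∈[|l₁−l₂|,l₁+l₂]=[0,6], have l₃=7  ✗
Σlᵢ = 13 ⇒ odd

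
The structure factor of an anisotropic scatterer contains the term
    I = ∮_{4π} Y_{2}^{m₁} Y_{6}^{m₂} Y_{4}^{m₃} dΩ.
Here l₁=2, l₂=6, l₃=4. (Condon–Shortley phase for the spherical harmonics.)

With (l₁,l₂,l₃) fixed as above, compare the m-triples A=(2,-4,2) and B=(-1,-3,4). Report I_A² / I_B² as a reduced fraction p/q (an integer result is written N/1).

70/3

l's match ⇒ only the (l;m) 3-j factors differ between A and B.
A: triangle coeff Δ(2,6,4) = 1/6435; Σ_t [0,0]: t=0:+1/34560 = 1/34560; (3j)²=14/429 [(2 6 4; 2 -4 2)], sign=+1
B: triangle coeff Δ(2,6,4) = 1/6435; Σ_t [3,3]: t=3:−1/241920 = -1/241920; (3j)²=1/715 [(2 6 4; -1 -3 4)], sign=-1
I_A²/I_B² = (14/429)/(1/715) = 70/3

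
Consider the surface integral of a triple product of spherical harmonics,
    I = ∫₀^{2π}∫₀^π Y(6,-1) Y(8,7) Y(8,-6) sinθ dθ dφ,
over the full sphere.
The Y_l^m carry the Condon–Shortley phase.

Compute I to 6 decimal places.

0.068848

Checks pass: Σm=0; 22 even; l₃=8∈[2,14].
(2·6+1)(2·8+1)(2·8+1) = 3757
Δ: 6! 6! 10! / 23! → 1/13742520792
sum: t=0:+1/41803776000 t=1:−1/435456000 t=2:+1/39813120 t=3:−1/18662400 t=4:+1/39813120 t=5:−1/435456000 t=6:+1/41803776000 = -11/1393459200
3j²(6 8 8; 0 0 0) = Δ·Π!·Σ² = 600/96577  (sign -1)
sum: t=5:−1/20901888000 t=6:+1/31352832000 = -1/62705664000
3j²(6 8 8; -1 7 -6) = Δ·Π!·Σ² = 455/178296  (sign -1)
combine: 4πI² = 3757·600/96577·455/178296 = 11375/190969
take √, sign +1: I = 0.06884768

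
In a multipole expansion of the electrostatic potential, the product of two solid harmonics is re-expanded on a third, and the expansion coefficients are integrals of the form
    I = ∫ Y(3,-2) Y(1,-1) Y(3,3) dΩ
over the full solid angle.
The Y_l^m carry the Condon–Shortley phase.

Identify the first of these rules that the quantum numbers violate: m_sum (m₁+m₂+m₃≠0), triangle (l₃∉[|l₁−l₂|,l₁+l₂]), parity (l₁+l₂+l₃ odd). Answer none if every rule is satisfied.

parity

Σmᵢ = 0  ✓
l₃∈[|l₁−l₂|,l₁+l₂]=[2,4], have l₃=3  ✓
Σlᵢ = 7 ⇒ odd  ✗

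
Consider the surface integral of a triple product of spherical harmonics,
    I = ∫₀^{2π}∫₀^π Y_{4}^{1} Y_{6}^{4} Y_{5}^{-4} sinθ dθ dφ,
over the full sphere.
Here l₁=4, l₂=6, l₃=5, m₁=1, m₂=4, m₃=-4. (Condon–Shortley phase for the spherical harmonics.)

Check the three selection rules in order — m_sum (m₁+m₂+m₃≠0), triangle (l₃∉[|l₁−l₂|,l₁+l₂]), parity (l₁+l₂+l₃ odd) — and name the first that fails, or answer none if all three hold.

azimuthal sum: 1 + 4 − 4 = 1  ✗
2 ≤ 5 ≤ 10 (triangle on l)
L = 4 + 6 + 5 = 15 (odd)

m_sum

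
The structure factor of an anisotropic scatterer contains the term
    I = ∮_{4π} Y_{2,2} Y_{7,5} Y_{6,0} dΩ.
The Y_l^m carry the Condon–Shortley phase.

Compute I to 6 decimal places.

2 + 5 + 0 = 7 ≠ 0: azimuthal integral kills it; I = 0

0.000000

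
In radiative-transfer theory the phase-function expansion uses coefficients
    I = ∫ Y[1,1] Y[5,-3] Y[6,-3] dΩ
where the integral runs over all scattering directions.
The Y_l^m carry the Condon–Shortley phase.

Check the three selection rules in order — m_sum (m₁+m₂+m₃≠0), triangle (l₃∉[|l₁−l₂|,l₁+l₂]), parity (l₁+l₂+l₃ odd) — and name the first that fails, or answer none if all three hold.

m_sum

Σmᵢ = -5  ✗
l₃∈[|l₁−l₂|,l₁+l₂]=[4,6], have l₃=6
Σlᵢ = 12 ⇒ even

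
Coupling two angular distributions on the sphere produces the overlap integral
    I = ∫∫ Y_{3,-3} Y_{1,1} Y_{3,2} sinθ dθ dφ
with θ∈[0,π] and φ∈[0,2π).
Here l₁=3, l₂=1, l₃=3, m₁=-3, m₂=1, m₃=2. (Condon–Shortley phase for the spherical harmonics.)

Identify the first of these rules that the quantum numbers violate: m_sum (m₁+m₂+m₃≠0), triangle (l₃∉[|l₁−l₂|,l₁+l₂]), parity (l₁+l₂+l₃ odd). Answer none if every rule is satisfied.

parity

azimuthal sum: -3 + 1 + 2 = 0  ✓
2 ≤ 3 ≤ 4 (triangle on l)  ✓
L = 3 + 1 + 3 = 7 (odd)  ✗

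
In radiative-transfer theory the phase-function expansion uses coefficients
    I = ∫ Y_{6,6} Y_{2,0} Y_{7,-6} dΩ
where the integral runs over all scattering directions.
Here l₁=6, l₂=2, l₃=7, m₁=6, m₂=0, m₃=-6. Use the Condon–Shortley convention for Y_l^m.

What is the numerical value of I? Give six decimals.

0.000000

l₁+l₂+l₃=15 is odd: 3j(l;000)=0 ⇒ I=0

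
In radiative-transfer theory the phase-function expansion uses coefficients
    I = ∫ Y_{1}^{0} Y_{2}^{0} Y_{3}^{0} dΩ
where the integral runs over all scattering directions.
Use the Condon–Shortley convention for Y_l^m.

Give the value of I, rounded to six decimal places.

Checks pass: Σm=0; 6 even; l₃=3∈[1,3].
(2·1+1)(2·2+1)(2·3+1) = 105
Δ: 0! 2! 4! / 7! → 1/105
sum: t=0:+1/4 = 1/4
3j²(1 2 3; 0 0 0) = Δ·Π!·Σ² = 3/35  (sign -1)
(m-triple is (0,0,0) — same symbol as above.)
combine: 4πI² = 105·3/35·3/35 = 27/35
take √, sign +1: I = 0.24776670

0.247767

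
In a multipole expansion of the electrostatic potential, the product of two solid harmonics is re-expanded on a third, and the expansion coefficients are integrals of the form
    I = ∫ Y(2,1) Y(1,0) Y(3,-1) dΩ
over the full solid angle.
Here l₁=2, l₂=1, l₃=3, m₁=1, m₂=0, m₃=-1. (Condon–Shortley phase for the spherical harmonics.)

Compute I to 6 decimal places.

Rules hold: Σm=0, L=6 even, 1≤3≤3.
N = 5·3·7 = 105
Δ = 0!·4!·2!/7! = 1/105
Racah Σ t=0..0: t=0:+1/4 = 1/4
⇒ 3j(2 1 3; 0 0 0)² = 3/35, sgn -1
Racah Σ t=0..0: t=0:+1/6 = 1/6
⇒ 3j(2 1 3; 1 0 -1)² = 8/105, sgn +1
4πI² = N·(3j₀)²·(3jₘ)² = 24/35
I = -1·√(0.685714/4π) = -0.23359668

-0.233597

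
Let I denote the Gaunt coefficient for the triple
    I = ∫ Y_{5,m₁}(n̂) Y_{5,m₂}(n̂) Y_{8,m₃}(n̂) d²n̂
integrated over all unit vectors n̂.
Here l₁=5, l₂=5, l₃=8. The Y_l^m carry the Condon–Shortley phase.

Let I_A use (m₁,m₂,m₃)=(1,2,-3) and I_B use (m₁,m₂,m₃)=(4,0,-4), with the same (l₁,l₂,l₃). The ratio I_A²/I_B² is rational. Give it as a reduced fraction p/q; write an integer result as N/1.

54/121

Same 5,5,8: normalisation and zero-m 3j drop out of the ratio.
A: Δ: 2! 8! 8! / 19! → 1/37413090; sum: t=0:+1/5806080 t=1:−1/1036800 t=2:+1/2073600 = -1/3225600; 3j²(5 5 8; 1 2 -3) = Δ·Π!·Σ² = 27/4199  (sign +1)
B: Δ: 2! 8! 8! / 19! → 1/37413090; sum: t=0:+1/7257600 t=1:−1/23224320 = 11/116121600; 3j²(5 5 8; 4 0 -4) = Δ·Π!·Σ² = 121/8398  (sign +1)
I_A²/I_B² = (27/4199)/(121/8398) = 54/121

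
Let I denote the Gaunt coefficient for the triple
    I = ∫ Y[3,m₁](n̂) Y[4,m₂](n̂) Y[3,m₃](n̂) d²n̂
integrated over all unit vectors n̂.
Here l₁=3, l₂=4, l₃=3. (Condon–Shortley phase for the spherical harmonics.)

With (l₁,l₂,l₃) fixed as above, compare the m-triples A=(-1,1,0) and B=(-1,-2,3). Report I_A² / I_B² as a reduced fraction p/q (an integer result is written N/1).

l's match ⇒ only the (l;m) 3-j factors differ between A and B.
A: triangle coeff Δ(3,4,3) = 1/34650; Σ_t [2,4]: t=2:+1/48 t=3:−1/24 t=4:+1/288 = -5/288; (3j)²=5/462 [(3 4 3; -1 1 0)], sign=+1
B: triangle coeff Δ(3,4,3) = 1/34650; Σ_t [2,2]: t=2:+1/192 = 1/192; (3j)²=3/77 [(3 4 3; -1 -2 3)], sign=+1
I_A²/I_B² = (5/462)/(3/77) = 5/18

5/18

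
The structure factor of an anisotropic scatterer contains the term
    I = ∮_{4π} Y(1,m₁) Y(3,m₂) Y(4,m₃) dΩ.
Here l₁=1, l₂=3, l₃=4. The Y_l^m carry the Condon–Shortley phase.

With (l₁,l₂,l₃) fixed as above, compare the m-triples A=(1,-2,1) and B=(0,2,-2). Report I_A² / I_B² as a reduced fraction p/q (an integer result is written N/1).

l's match ⇒ only the (l;m) 3-j factors differ between A and B.
A: triangle coeff Δ(1,3,4) = 1/252; Σ_t [0,0]: t=0:+1/240 = 1/240; (3j)²=1/84 [(1 3 4; 1 -2 1)], sign=-1
B: triangle coeff Δ(1,3,4) = 1/252; Σ_t [0,0]: t=0:+1/120 = 1/120; (3j)²=1/21 [(1 3 4; 0 2 -2)], sign=+1
I_A²/I_B² = (1/84)/(1/21) = 1/4

1/4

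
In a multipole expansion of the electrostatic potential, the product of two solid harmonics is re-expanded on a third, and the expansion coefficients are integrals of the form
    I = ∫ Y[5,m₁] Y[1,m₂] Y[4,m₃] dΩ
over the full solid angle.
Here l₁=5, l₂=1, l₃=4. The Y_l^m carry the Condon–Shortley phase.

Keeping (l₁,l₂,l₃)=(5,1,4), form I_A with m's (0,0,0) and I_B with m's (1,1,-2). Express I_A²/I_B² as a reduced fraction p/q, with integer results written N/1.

25/6

Same 5,1,4: normalisation and zero-m 3j drop out of the ratio.
A: Δ: 2! 8! 0! / 11! → 1/495; sum: t=1:−1/576 = -1/576; 3j²(5 1 4; 0 0 0) = Δ·Π!·Σ² = 5/99  (sign -1)
B: Δ: 2! 8! 0! / 11! → 1/495; sum: t=2:+1/2880 = 1/2880; 3j²(5 1 4; 1 1 -2) = Δ·Π!·Σ² = 2/165  (sign +1)
I_A²/I_B² = (5/99)/(2/165) = 25/6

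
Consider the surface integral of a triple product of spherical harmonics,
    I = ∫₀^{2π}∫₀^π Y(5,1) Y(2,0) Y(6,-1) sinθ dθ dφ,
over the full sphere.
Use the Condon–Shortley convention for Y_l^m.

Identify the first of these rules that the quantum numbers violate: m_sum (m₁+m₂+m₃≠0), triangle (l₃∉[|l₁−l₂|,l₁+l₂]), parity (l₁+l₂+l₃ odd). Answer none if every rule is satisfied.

azimuthal sum: 1 + 0 − 1 = 0  ✓
3 ≤ 6 ≤ 7 (triangle on l)  ✓
L = 5 + 2 + 6 = 13 (odd)  ✗

parity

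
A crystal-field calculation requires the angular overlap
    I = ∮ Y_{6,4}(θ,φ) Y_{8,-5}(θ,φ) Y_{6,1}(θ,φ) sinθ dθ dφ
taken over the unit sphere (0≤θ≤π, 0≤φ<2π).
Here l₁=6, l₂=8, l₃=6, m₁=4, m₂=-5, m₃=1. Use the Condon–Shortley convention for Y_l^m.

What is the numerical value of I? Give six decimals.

0.126849

Rules hold: Σm=0, L=20 even, 2≤6≤14.
N = 13·17·13 = 2873
Δ = 8!·4!·8!/21! = 1/1309458150
Racah Σ t=2..6: t=2:+1/49766400 t=3:−1/3110400 t=4:+1/1327104 t=5:−1/3110400 t=6:+1/49766400 = 1/6635520
⇒ 3j(6 8 6; 0 0 0)² = 350/46189, sgn +1
Racah Σ t=0..2: t=0:+1/116121600 t=1:−1/43545600 t=2:+1/174182400 = -1/116121600
⇒ 3j(6 8 6; 4 -5 1)² = 3/323, sgn +1
4πI² = N·(3j₀)²·(3jₘ)² = 13650/67507
I = +1·√(0.202201/4π) = 0.12684898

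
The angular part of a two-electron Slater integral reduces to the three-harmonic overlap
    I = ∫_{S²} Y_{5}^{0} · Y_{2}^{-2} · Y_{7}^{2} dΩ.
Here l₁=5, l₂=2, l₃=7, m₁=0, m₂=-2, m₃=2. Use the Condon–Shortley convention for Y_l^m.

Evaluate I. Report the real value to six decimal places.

0.127204

Rules hold: Σm=0, L=14 even, 3≤7≤7.
N = 11·5·15 = 825
Δ = 0!·10!·4!/15! = 1/15015
Racah Σ t=0..0: t=0:+1/57600 = 1/57600
⇒ 3j(5 2 7; 0 0 0)² = 21/715, sgn -1
Racah Σ t=0..0: t=0:+1/345600 = 1/345600
⇒ 3j(5 2 7; 0 -2 2)² = 6/715, sgn -1
4πI² = N·(3j₀)²·(3jₘ)² = 378/1859
I = +1·√(0.203335/4π) = 0.12720415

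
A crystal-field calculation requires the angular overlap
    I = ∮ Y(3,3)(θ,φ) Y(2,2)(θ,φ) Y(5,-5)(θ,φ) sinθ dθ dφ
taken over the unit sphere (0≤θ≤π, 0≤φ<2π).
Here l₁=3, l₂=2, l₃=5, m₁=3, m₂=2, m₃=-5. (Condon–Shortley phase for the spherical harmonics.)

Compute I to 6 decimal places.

-0.347235

Checks pass: Σm=0; 10 even; l₃=5∈[1,5].
(2·3+1)(2·2+1)(2·5+1) = 385
Δ: 0! 6! 4! / 11! → 1/2310
sum: t=0:+1/144 = 1/144
3j²(3 2 5; 0 0 0) = Δ·Π!·Σ² = 10/231  (sign -1)
sum: t=0:+1/17280 = 1/17280
3j²(3 2 5; 3 2 -5) = Δ·Π!·Σ² = 1/11  (sign +1)
combine: 4πI² = 385·10/231·1/11 = 50/33
take √, sign -1: I = -0.34723469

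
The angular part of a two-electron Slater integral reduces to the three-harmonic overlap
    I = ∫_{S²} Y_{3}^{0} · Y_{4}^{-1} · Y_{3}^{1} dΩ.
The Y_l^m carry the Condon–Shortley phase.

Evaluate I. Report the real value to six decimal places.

m-sum 0 ✓  L=10 even ✓  1≤3≤7 ✓
Π(2lᵢ+1) = 7×9×7 = 441
triangle coeff Δ(3,4,3) = 1/34650
Σ_t [1,3]: t=1:−1/72 t=2:+1/16 t=3:−1/72 = 5/144
(3j)²=2/77 [(3 4 3; 0 0 0)], sign=-1
Σ_t [1,3]: t=1:−1/48 t=2:+1/24 t=3:−1/288 = 5/288
(3j)²=5/462 [(3 4 3; 0 -1 1)], sign=+1
⇒ 4πI² = 15/121
I = (-1)√(15/121/(4π)) = -0.09932258

-0.099323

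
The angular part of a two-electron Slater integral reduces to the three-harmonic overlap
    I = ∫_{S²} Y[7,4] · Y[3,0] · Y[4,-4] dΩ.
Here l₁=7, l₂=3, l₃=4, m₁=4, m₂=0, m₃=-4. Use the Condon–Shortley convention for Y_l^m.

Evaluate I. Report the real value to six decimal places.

0.086551

Checks pass: Σm=0; 14 even; l₃=4∈[4,10].
(2·7+1)(2·3+1)(2·4+1) = 945
Δ: 6! 8! 0! / 15! → 1/45045
sum: t=3:−1/20736 = -1/20736
3j²(7 3 4; 0 0 0) = Δ·Π!·Σ² = 35/1287  (sign -1)
sum: t=3:−1/1451520 = -1/1451520
3j²(7 3 4; 4 0 -4) = Δ·Π!·Σ² = 1/273  (sign -1)
combine: 4πI² = 945·35/1287·1/273 = 175/1859
take √, sign +1: I = 0.08655146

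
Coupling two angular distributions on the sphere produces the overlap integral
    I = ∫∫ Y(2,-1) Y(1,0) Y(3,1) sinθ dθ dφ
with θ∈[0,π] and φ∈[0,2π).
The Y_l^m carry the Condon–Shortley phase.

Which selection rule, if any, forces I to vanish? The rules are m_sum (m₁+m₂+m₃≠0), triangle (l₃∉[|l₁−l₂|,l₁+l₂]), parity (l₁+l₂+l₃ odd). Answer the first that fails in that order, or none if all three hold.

none

Σmᵢ = 0  ✓
l₃∈[|l₁−l₂|,l₁+l₂]=[1,3], have l₃=3  ✓
Σlᵢ = 6 ⇒ even  ✓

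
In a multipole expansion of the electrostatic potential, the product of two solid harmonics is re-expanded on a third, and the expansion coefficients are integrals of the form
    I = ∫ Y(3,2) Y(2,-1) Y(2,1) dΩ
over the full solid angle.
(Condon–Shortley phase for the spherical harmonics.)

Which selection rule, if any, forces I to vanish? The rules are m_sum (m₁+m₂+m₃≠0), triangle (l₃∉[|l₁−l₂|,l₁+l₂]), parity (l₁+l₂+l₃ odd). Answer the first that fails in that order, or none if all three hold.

m_sum

Σmᵢ = 2  ✗
l₃∈[|l₁−l₂|,l₁+l₂]=[1,5], have l₃=2
Σlᵢ = 7 ⇒ odd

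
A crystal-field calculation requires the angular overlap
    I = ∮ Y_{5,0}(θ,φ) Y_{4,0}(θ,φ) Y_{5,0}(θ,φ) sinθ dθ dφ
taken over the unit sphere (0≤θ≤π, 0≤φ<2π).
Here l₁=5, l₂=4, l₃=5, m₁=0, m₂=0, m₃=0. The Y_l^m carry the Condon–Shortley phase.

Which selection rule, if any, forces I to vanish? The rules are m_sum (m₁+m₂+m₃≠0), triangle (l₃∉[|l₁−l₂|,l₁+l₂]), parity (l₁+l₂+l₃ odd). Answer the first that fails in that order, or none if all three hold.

none

m₁+m₂+m₃ = 0 + 0 + 0 = 0  ✓
triangle: |5−4|=1 ≤ l₃=5 ≤ 5+4=9  ✓
parity: l₁+l₂+l₃ = 14 is even  ✓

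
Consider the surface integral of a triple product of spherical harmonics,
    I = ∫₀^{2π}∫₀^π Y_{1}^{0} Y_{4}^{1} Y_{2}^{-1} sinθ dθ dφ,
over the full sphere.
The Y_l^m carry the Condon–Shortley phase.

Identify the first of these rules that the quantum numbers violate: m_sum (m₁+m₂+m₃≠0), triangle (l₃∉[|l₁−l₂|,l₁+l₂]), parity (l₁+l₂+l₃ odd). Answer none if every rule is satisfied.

m₁+m₂+m₃ = 0 + 1 − 1 = 0  ✓
triangle: |1−4|=3 ≤ l₃=2 ≤ 1+4=5  ✗
parity: l₁+l₂+l₃ = 7 is odd

triangle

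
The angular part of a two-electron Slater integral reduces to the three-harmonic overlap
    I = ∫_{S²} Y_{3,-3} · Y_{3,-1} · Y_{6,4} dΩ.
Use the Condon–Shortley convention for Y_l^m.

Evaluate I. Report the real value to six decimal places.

Rules hold: Σm=0, L=12 even, 0≤6≤6.
N = 7·7·13 = 637
Δ = 0!·6!·6!/13! = 1/12012
Racah Σ t=0..0: t=0:+1/1296 = 1/1296
⇒ 3j(3 3 6; 0 0 0)² = 100/3003, sgn +1
Racah Σ t=0..0: t=0:+1/34560 = 1/34560
⇒ 3j(3 3 6; -3 -1 4)² = 5/286, sgn +1
4πI² = N·(3j₀)²·(3jₘ)² = 1750/4719
I = +1·√(0.370841/4π) = 0.17178653

0.171787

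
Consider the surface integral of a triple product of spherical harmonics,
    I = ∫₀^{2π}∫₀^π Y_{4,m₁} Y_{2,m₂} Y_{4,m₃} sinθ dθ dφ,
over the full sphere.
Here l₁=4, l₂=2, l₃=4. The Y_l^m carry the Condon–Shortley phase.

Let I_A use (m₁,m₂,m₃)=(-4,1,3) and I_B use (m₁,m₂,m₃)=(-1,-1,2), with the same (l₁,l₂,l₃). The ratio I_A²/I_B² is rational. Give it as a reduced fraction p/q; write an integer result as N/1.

196/81

Shared (l₁,l₂,l₃)=(4,2,4): N and (l;000)² cancel in I_A²/I_B².
A: Δ = 2!·6!·2!/11! = 1/13860; Racah Σ t=2..2: t=2:+1/1440 = 1/1440; ⇒ 3j(4 2 4; -4 1 3)² = 7/165, sgn -1
B: Δ = 2!·6!·2!/11! = 1/13860; Racah Σ t=0..1: t=0:+1/240 t=1:−1/96 = -1/160; ⇒ 3j(4 2 4; -1 -1 2)² = 27/1540, sgn -1
I_A²/I_B² = (7/165)/(27/1540) = 196/81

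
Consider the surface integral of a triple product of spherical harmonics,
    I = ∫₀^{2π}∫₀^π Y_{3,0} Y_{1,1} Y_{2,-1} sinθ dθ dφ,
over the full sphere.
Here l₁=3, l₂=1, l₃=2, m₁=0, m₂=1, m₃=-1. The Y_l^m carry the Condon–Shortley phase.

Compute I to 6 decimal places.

0.143048

Rules hold: Σm=0, L=6 even, 2≤2≤4.
N = 7·3·5 = 105
Δ = 2!·4!·0!/7! = 1/105
Racah Σ t=1..1: t=1:−1/4 = -1/4
⇒ 3j(3 1 2; 0 0 0)² = 3/35, sgn -1
Racah Σ t=2..2: t=2:+1/12 = 1/12
⇒ 3j(3 1 2; 0 1 -1)² = 1/35, sgn -1
4πI² = N·(3j₀)²·(3jₘ)² = 9/35
I = +1·√(0.257143/4π) = 0.14304817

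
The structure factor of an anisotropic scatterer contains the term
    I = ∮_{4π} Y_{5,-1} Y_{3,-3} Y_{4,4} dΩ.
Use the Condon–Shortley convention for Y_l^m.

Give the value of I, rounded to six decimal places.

0.050679

Rules hold: Σm=0, L=12 even, 2≤4≤8.
N = 11·7·9 = 693
Δ = 4!·6!·2!/13! = 1/180180
Racah Σ t=1..3: t=1:−1/576 t=2:+1/144 t=3:−1/576 = 1/288
⇒ 3j(5 3 4; 0 0 0)² = 20/1001, sgn +1
Racah Σ t=0..0: t=0:+1/34560 = 1/34560
⇒ 3j(5 3 4; -1 -3 4)² = 1/429, sgn +1
4πI² = N·(3j₀)²·(3jₘ)² = 60/1859
I = +1·√(0.0322754/4π) = 0.05067935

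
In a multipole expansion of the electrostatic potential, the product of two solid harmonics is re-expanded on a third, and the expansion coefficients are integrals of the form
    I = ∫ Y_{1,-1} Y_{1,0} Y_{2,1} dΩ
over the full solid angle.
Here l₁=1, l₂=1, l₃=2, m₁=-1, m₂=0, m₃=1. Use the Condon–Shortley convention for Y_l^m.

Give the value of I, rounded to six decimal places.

Checks pass: Σm=0; 4 even; l₃=2∈[0,2].
(2·1+1)(2·1+1)(2·2+1) = 45
Δ: 0! 2! 2! / 5! → 1/30
sum: t=0:+1/1 = 1/1
3j²(1 1 2; 0 0 0) = Δ·Π!·Σ² = 2/15  (sign +1)
sum: t=0:+1/2 = 1/2
3j²(1 1 2; -1 0 1) = Δ·Π!·Σ² = 1/10  (sign -1)
combine: 4πI² = 45·2/15·1/10 = 3/5
take √, sign -1: I = -0.21850969

-0.218510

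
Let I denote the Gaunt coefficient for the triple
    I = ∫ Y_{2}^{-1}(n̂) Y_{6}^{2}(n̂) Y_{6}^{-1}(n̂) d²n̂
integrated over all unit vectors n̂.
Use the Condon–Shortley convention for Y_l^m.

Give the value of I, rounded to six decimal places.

Rules hold: Σm=0, L=14 even, 4≤6≤8.
N = 5·13·13 = 845
Δ = 2!·2!·10!/15! = 1/90090
Racah Σ t=0..2: t=0:+1/69120 t=1:−1/14400 t=2:+1/69120 = -7/172800
⇒ 3j(2 6 6; 0 0 0)² = 14/715, sgn -1
Racah Σ t=1..2: t=1:−1/60480 t=2:+1/34560 = 1/80640
⇒ 3j(2 6 6; -1 2 -1)² = 6/1001, sgn -1
4πI² = N·(3j₀)²·(3jₘ)² = 12/121
I = +1·√(0.0991736/4π) = 0.08883682

0.088837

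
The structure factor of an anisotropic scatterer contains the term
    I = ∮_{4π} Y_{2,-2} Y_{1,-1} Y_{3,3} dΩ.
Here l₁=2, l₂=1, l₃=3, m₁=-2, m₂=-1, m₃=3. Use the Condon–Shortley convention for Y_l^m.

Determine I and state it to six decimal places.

-0.319865

Checks pass: Σm=0; 6 even; l₃=3∈[1,3].
(2·2+1)(2·1+1)(2·3+1) = 105
Δ: 0! 4! 2! / 7! → 1/105
sum: t=0:+1/4 = 1/4
3j²(2 1 3; 0 0 0) = Δ·Π!·Σ² = 3/35  (sign -1)
sum: t=0:+1/48 = 1/48
3j²(2 1 3; -2 -1 3) = Δ·Π!·Σ² = 1/7  (sign +1)
combine: 4πI² = 105·3/35·1/7 = 9/7
take √, sign -1: I = -0.31986543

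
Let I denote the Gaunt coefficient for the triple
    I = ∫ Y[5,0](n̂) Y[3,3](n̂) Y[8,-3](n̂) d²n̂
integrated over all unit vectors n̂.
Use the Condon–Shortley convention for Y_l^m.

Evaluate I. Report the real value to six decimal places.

Checks pass: Σm=0; 16 even; l₃=8∈[2,8].
(2·5+1)(2·3+1)(2·8+1) = 1309
Δ: 0! 10! 6! / 17! → 1/136136
sum: t=0:+1/518400 = 1/518400
3j²(5 3 8; 0 0 0) = Δ·Π!·Σ² = 56/2431  (sign +1)
sum: t=0:+1/10368000 = 1/10368000
3j²(5 3 8; 0 3 -3) = Δ·Π!·Σ² = 3/884  (sign -1)
combine: 4πI² = 1309·56/2431·3/884 = 294/2873
take √, sign -1: I = -0.09024038

-0.090240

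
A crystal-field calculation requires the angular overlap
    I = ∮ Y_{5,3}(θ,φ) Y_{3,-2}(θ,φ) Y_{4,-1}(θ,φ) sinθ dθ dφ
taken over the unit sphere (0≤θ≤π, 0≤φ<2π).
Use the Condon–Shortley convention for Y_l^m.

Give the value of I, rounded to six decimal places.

Rules hold: Σm=0, L=12 even, 2≤4≤8.
N = 11·7·9 = 693
Δ = 4!·6!·2!/13! = 1/180180
Racah Σ t=1..3: t=1:−1/576 t=2:+1/144 t=3:−1/576 = 1/288
⇒ 3j(5 3 4; 0 0 0)² = 20/1001, sgn +1
Racah Σ t=0..1: t=0:+1/1152 t=1:−1/1440 = 1/5760
⇒ 3j(5 3 4; 3 -2 -1)² = 1/858, sgn -1
4πI² = N·(3j₀)²·(3jₘ)² = 30/1859
I = -1·√(0.0161377/4π) = -0.03583571

-0.035836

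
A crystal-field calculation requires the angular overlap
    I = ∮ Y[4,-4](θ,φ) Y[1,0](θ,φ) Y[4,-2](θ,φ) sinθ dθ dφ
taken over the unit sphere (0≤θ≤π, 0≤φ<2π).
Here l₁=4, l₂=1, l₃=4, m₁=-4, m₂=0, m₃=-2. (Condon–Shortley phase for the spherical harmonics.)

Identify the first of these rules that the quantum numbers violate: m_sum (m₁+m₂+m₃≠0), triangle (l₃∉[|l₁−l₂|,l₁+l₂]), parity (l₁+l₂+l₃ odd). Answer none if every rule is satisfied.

Σmᵢ = -6  ✗
l₃∈[|l₁−l₂|,l₁+l₂]=[3,5], have l₃=4
Σlᵢ = 9 ⇒ odd

m_sum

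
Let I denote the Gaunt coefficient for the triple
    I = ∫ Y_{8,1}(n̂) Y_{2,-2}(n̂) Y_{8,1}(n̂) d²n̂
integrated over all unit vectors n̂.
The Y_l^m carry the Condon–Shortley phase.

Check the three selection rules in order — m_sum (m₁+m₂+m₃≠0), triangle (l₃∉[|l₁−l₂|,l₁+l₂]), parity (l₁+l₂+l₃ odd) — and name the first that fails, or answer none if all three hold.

none

Σmᵢ = 0  ✓
l₃∈[|l₁−l₂|,l₁+l₂]=[6,10], have l₃=8  ✓
Σlᵢ = 18 ⇒ even  ✓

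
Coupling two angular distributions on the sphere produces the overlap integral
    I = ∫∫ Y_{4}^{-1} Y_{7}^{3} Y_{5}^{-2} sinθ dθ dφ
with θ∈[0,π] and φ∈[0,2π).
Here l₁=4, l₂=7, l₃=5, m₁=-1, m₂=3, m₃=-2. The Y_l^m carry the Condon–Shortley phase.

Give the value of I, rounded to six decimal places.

Checks pass: Σm=0; 16 even; l₃=5∈[3,11].
(2·4+1)(2·7+1)(2·5+1) = 1485
Δ: 6! 2! 8! / 17! → 1/6126120
sum: t=2:+1/69120 t=3:−1/20736 t=4:+1/69120 = -1/51840
3j²(4 7 5; 0 0 0) = Δ·Π!·Σ² = 280/21879  (sign +1)
sum: t=3:−1/362880 t=4:+1/69120 t=5:−1/172800 = 43/7257600
3j²(4 7 5; -1 3 -2) = Δ·Π!·Σ² = 1849/170170  (sign -1)
combine: 4πI² = 1485·280/21879·1849/170170 = 110940/537251
take √, sign -1: I = -0.12818893

-0.128189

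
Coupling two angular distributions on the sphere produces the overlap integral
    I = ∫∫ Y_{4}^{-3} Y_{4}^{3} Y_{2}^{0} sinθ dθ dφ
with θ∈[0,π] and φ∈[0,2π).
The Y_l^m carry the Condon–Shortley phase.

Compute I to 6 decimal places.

0.057344

Rules hold: Σm=0, L=10 even, 0≤2≤8.
N = 9·9·5 = 405
Δ = 6!·2!·2!/11! = 1/13860
Racah Σ t=2..4: t=2:+1/192 t=3:−1/36 t=4:+1/192 = -5/288
⇒ 3j(4 4 2; 0 0 0)² = 20/693, sgn -1
Racah Σ t=5..6: t=5:−1/480 t=6:+1/720 = -1/1440
⇒ 3j(4 4 2; -3 3 0)² = 7/1980, sgn -1
4πI² = N·(3j₀)²·(3jₘ)² = 5/121
I = +1·√(0.0413223/4π) = 0.05734392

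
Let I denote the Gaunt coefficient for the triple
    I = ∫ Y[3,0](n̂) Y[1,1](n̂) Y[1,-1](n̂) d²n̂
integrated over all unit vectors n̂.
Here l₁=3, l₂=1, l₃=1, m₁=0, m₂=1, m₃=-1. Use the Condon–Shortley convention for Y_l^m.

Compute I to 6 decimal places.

0.000000

triangle: need 2≤l₃≤4, have 1; I=0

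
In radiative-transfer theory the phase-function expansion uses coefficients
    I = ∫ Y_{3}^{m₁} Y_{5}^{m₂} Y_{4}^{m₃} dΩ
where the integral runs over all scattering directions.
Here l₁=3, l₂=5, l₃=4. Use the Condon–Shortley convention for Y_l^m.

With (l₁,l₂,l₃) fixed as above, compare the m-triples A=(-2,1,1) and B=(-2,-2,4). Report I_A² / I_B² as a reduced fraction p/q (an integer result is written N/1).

625/392

Same 3,5,4: normalisation and zero-m 3j drop out of the ratio.
A: Δ: 4! 2! 6! / 13! → 1/180180; sum: t=3:−1/432 t=4:+1/1152 = -5/3456; 3j²(3 5 4; -2 1 1) = Δ·Π!·Σ² = 625/36036  (sign +1)
B: Δ: 4! 2! 6! / 13! → 1/180180; sum: t=3:−1/8640 = -1/8640; 3j²(3 5 4; -2 -2 4) = Δ·Π!·Σ² = 14/1287  (sign -1)
I_A²/I_B² = (625/36036)/(14/1287) = 625/392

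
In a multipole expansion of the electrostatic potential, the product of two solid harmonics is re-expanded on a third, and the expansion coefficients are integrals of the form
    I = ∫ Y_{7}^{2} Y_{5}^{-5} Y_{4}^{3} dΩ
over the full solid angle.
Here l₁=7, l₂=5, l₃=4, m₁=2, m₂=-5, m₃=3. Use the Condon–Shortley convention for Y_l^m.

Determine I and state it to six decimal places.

m-sum 0 ✓  L=16 even ✓  2≤4≤12 ✓
Π(2lᵢ+1) = 15×11×9 = 1485
triangle coeff Δ(7,5,4) = 1/6126120
Σ_t [3,5]: t=3:−1/69120 t=4:+1/20736 t=5:−1/69120 = 1/51840
(3j)²=280/21879 [(7 5 4; 0 0 0)], sign=+1
Σ_t [0,0]: t=0:+1/9676800 = 1/9676800
(3j)²=27/19448 [(7 5 4; 2 -5 3)], sign=-1
⇒ 4πI² = 14175/537251
I = (-1)√(14175/537251/(4π)) = -0.04582136

-0.045821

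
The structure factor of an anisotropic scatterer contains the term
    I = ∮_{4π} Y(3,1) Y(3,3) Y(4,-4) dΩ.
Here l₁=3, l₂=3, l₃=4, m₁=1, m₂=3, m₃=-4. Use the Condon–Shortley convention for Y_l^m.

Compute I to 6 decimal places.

-0.166198

Rules hold: Σm=0, L=10 even, 0≤4≤6.
N = 7·7·9 = 441
Δ = 2!·4!·4!/11! = 1/34650
Racah Σ t=0..2: t=0:+1/72 t=1:−1/16 t=2:+1/72 = -5/144
⇒ 3j(3 3 4; 0 0 0)² = 2/77, sgn -1
Racah Σ t=2..2: t=2:+1/1152 = 1/1152
⇒ 3j(3 3 4; 1 3 -4)² = 1/33, sgn +1
4πI² = N·(3j₀)²·(3jₘ)² = 42/121
I = -1·√(0.347107/4π) = -0.16619847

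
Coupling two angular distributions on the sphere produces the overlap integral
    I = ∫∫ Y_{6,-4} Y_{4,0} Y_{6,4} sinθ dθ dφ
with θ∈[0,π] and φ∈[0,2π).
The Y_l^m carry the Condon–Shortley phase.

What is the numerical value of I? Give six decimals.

Rules hold: Σm=0, L=16 even, 2≤6≤10.
N = 13·9·13 = 1521
Δ = 4!·8!·4!/17! = 1/15315300
Racah Σ t=0..4: t=0:+1/829440 t=1:−1/25920 t=2:+1/9216 t=3:−1/25920 t=4:+1/829440 = 7/207360
⇒ 3j(6 4 6; 0 0 0)² = 28/2431, sgn +1
Racah Σ t=2..4: t=2:+1/645120 t=3:−1/181440 t=4:+1/829440 = -1/362880
⇒ 3j(6 4 6; -4 0 4)² = 256/17017, sgn -1
4πI² = N·(3j₀)²·(3jₘ)² = 9216/34969
I = -1·√(0.263548/4π) = -0.14481872

-0.144819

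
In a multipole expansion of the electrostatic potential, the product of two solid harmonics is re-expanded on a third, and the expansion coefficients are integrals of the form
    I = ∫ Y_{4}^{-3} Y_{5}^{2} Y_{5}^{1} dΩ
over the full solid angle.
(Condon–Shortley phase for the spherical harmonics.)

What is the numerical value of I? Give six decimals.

-0.048522

Rules hold: Σm=0, L=14 even, 1≤5≤9.
N = 9·11·11 = 1089
Δ = 4!·4!·6!/15! = 1/3153150
Racah Σ t=0..4: t=0:+1/69120 t=1:−1/1728 t=2:+1/576 t=3:−1/1728 t=4:+1/69120 = 7/11520
⇒ 3j(4 5 5; 0 0 0)² = 2/143, sgn -1
Racah Σ t=3..4: t=3:−1/6912 t=4:+1/5184 = 1/20736
⇒ 3j(4 5 5; -3 2 1)² = 5/2574, sgn +1
4πI² = N·(3j₀)²·(3jₘ)² = 5/169
I = -1·√(0.0295858/4π) = -0.04852178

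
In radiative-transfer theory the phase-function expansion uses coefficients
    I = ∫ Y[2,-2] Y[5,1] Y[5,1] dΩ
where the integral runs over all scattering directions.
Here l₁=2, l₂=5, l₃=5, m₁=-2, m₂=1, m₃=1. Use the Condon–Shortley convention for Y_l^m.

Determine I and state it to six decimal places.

Checks pass: Σm=0; 12 even; l₃=5∈[3,7].
(2·2+1)(2·5+1)(2·5+1) = 605
Δ: 2! 2! 8! / 13! → 1/38610
sum: t=0:+1/2880 t=1:−1/576 t=2:+1/2880 = -1/960
3j²(2 5 5; 0 0 0) = Δ·Π!·Σ² = 10/429  (sign +1)
sum: t=2:+1/2304 = 1/2304
3j²(2 5 5; -2 1 1) = Δ·Π!·Σ² = 5/143  (sign +1)
combine: 4πI² = 605·10/429·5/143 = 250/507
take √, sign +1: I = 0.19808933

0.198089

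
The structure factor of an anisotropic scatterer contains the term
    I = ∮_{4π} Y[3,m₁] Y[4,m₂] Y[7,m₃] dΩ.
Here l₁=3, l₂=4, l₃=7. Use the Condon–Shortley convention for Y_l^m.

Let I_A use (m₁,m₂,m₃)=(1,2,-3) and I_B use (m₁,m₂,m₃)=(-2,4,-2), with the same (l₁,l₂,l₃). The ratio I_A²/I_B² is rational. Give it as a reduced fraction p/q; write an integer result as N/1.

l's match ⇒ only the (l;m) 3-j factors differ between A and B.
A: triangle coeff Δ(3,4,7) = 1/45045; Σ_t [0,0]: t=0:+1/69120 = 1/69120; (3j)²=4/143 [(3 4 7; 1 2 -3)], sign=+1
B: triangle coeff Δ(3,4,7) = 1/45045; Σ_t [0,0]: t=0:+1/4838400 = 1/4838400; (3j)²=1/5005 [(3 4 7; -2 4 -2)], sign=-1
I_A²/I_B² = (4/143)/(1/5005) = 140/1

140/1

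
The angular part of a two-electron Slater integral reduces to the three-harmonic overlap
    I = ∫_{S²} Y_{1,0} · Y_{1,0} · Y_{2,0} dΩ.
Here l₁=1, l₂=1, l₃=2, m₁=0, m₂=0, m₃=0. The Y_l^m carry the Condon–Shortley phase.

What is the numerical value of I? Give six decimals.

Checks pass: Σm=0; 4 even; l₃=2∈[0,2].
(2·1+1)(2·1+1)(2·2+1) = 45
Δ: 0! 2! 2! / 5! → 1/30
sum: t=0:+1/1 = 1/1
3j²(1 1 2; 0 0 0) = Δ·Π!·Σ² = 2/15  (sign +1)
(m-triple is (0,0,0) — same symbol as above.)
combine: 4πI² = 45·2/15·2/15 = 4/5
take √, sign +1: I = 0.25231325

0.252313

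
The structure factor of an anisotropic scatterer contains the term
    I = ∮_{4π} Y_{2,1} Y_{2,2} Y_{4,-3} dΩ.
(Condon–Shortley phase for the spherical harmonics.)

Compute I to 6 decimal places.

-0.238414

Checks pass: Σm=0; 8 even; l₃=4∈[0,4].
(2·2+1)(2·2+1)(2·4+1) = 225
Δ: 0! 4! 4! / 9! → 1/630
sum: t=0:+1/16 = 1/16
3j²(2 2 4; 0 0 0) = Δ·Π!·Σ² = 2/35  (sign +1)
sum: t=0:+1/144 = 1/144
3j²(2 2 4; 1 2 -3) = Δ·Π!·Σ² = 1/18  (sign -1)
combine: 4πI² = 225·2/35·1/18 = 5/7
take √, sign -1: I = -0.23841361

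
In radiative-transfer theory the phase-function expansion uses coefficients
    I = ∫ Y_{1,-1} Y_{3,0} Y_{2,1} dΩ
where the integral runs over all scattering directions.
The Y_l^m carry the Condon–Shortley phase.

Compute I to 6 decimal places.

Checks pass: Σm=0; 6 even; l₃=2∈[2,4].
(2·1+1)(2·3+1)(2·2+1) = 105
Δ: 2! 0! 4! / 7! → 1/105
sum: t=1:−1/4 = -1/4
3j²(1 3 2; 0 0 0) = Δ·Π!·Σ² = 3/35  (sign -1)
sum: t=2:+1/12 = 1/12
3j²(1 3 2; -1 0 1) = Δ·Π!·Σ² = 1/35  (sign -1)
combine: 4πI² = 105·3/35·1/35 = 9/35
take √, sign +1: I = 0.14304817

0.143048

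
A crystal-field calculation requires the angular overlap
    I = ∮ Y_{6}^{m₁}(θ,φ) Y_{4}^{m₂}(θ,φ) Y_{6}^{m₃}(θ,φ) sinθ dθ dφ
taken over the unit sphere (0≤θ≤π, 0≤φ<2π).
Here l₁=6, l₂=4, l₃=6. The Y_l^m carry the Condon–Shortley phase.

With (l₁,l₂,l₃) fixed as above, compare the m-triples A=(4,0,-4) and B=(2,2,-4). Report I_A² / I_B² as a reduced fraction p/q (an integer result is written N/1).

Shared (l₁,l₂,l₃)=(6,4,6): N and (l;000)² cancel in I_A²/I_B².
A: Δ = 4!·8!·4!/17! = 1/15315300; Racah Σ t=0..2: t=0:+1/829440 t=1:−1/181440 t=2:+1/645120 = -1/362880; ⇒ 3j(6 4 6; 4 0 -4)² = 256/17017, sgn -1
B: Δ = 4!·8!·4!/17! = 1/15315300; Racah Σ t=2..4: t=2:+1/138240 t=3:−1/181440 t=4:+1/3870720 = 23/11612160; ⇒ 3j(6 4 6; 2 2 -4)² = 529/204204, sgn +1
I_A²/I_B² = (256/17017)/(529/204204) = 3072/529

3072/529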